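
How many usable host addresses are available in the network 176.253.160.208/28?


Host bits = 32 - 28 = 4
Total addresses = 2^4 = 16
Usable = total - 2 (network and broadcast)
Usable hosts: 14


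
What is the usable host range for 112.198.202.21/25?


Network: 112.198.202.0
Broadcast: 112.198.202.127
First usable = network + 1
Last usable = broadcast - 1
Range: 112.198.202.1 to 112.198.202.126


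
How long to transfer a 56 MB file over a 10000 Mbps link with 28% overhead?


Effective throughput = 10000 * (1 - 28/100) = 7200 Mbps
File size in Mb = 56 * 8 = 448 Mb
Time = 448 / 7200
Time = 0.0622 seconds


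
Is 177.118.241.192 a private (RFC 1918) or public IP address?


RFC 1918 private ranges:
  10.0.0.0/8 (10.0.0.0 - 10.255.255.255)
  172.16.0.0/12 (172.16.0.0 - 172.31.255.255)
  192.168.0.0/16 (192.168.0.0 - 192.168.255.255)
Public (not in any RFC 1918 range)


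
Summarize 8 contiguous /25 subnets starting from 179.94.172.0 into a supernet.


Original prefix: /25
Number of subnets: 8 = 2^3
New prefix = 25 - 3 = 22
Supernet: 179.94.172.0/22


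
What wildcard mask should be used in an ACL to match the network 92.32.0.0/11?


Subnet mask: 255.224.0.0
Wildcard = 255.255.255.255 - subnet mask
255 - 255 = 0
255 - 224 = 31
255 - 0 = 255
255 - 0 = 255
Wildcard: 0.31.255.255


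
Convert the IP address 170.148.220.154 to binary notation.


170 = 10101010
148 = 10010100
220 = 11011100
154 = 10011010
Binary: 10101010.10010100.11011100.10011010


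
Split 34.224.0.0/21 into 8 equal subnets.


New prefix = 21 + 3 = 24
Each subnet has 256 addresses
  34.224.0.0/24
  34.224.1.0/24
  34.224.2.0/24
  34.224.3.0/24
  34.224.4.0/24
  34.224.5.0/24
  34.224.6.0/24
  34.224.7.0/24
Subnets: 34.224.0.0/24, 34.224.1.0/24, 34.224.2.0/24, 34.224.3.0/24, 34.224.4.0/24, 34.224.5.0/24, 34.224.6.0/24, 34.224.7.0/24


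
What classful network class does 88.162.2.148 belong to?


First octet: 88
Binary: 01011000
0xxxxxxx -> Class A (1-126)
Class A, default mask 255.0.0.0 (/8)


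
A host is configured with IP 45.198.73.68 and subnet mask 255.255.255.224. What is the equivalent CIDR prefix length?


Binary: 11111111.11111111.11111111.11100000
Count leading 1s
Prefix: /27


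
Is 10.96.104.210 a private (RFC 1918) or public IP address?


RFC 1918 private ranges:
  10.0.0.0/8 (10.0.0.0 - 10.255.255.255)
  172.16.0.0/12 (172.16.0.0 - 172.31.255.255)
  192.168.0.0/16 (192.168.0.0 - 192.168.255.255)
Private (in 10.0.0.0/8)


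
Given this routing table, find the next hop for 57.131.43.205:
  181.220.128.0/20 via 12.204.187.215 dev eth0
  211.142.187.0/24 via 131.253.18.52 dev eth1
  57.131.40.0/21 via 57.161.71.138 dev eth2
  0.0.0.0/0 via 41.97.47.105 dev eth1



Longest prefix match for 57.131.43.205:
  /20 181.220.128.0: no
  /24 211.142.187.0: no
  /21 57.131.40.0: MATCH
  /0 0.0.0.0: MATCH
Selected: next-hop 57.161.71.138 via eth2 (matched /21)


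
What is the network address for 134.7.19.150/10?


IP:   10000110.00000111.00010011.10010110
Mask: 11111111.11000000.00000000.00000000
AND operation:
Net:  10000110.00000000.00000000.00000000
Network: 134.0.0.0/10


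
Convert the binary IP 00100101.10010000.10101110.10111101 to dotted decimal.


00100101 = 37
10010000 = 144
10101110 = 174
10111101 = 189
IP: 37.144.174.189


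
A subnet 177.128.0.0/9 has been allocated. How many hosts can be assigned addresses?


Host bits = 32 - 9 = 23
Total addresses = 2^23 = 8388608
Usable = total - 2 (network and broadcast)
Usable hosts: 8388606


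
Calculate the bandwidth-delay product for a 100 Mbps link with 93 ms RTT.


BDP = bandwidth * RTT
= 100 Mbps * 93 ms
= 100 * 1e6 * 93 / 1000 bits
= 9300000 bits
= 1162500 bytes
= 1135.2539 KB
BDP = 9300000 bits (1162500 bytes)


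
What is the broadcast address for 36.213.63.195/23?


Network: 36.213.62.0/23
Host bits = 9
Set all host bits to 1:
Broadcast: 36.213.63.255


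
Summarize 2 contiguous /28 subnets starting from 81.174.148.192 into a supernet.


Original prefix: /28
Number of subnets: 2 = 2^1
New prefix = 28 - 1 = 27
Supernet: 81.174.148.192/27


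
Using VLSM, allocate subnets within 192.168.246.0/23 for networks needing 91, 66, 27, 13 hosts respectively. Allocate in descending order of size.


91 hosts -> /25 (126 usable): 192.168.246.0/25
66 hosts -> /25 (126 usable): 192.168.246.128/25
27 hosts -> /27 (30 usable): 192.168.247.0/27
13 hosts -> /28 (14 usable): 192.168.247.32/28
Allocation: 192.168.246.0/25 (91 hosts, 126 usable); 192.168.246.128/25 (66 hosts, 126 usable); 192.168.247.0/27 (27 hosts, 30 usable); 192.168.247.32/28 (13 hosts, 14 usable)


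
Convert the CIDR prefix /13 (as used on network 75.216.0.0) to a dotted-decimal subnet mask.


/13 means 13 network bits, 19 host bits
Binary: 11111111111110000000000000000000
Mask: 255.248.0.0


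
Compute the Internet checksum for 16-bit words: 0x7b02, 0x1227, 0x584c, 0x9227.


Sum all words (with carry folding):
+ 0x7b02 = 0x7b02
+ 0x1227 = 0x8d29
+ 0x584c = 0xe575
+ 0x9227 = 0x779d
One's complement: ~0x779d
Checksum = 0x8862


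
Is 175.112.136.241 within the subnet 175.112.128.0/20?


Subnet network: 175.112.128.0
Test IP AND mask: 175.112.128.0
Yes, 175.112.136.241 is in 175.112.128.0/20


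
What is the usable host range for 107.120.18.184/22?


Network: 107.120.16.0
Broadcast: 107.120.19.255
First usable = network + 1
Last usable = broadcast - 1
Range: 107.120.16.1 to 107.120.19.254


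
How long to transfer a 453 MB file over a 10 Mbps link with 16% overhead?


Effective throughput = 10 * (1 - 16/100) = 8.4 Mbps
File size in Mb = 453 * 8 = 3624 Mb
Time = 3624 / 8.4
Time = 431.4286 seconds


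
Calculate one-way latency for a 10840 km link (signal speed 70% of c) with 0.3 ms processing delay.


Speed = 0.7 * 3e5 km/s = 210000 km/s
Propagation delay = 10840 / 210000 = 0.0516 s = 51.619 ms
Processing delay = 0.3 ms
Total one-way latency = 51.919 ms


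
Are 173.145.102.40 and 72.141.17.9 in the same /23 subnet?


Mask: 255.255.254.0
173.145.102.40 AND mask = 173.145.102.0
72.141.17.9 AND mask = 72.141.16.0
No, different subnets (173.145.102.0 vs 72.141.16.0)


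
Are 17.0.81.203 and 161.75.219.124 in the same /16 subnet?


Mask: 255.255.0.0
17.0.81.203 AND mask = 17.0.0.0
161.75.219.124 AND mask = 161.75.0.0
No, different subnets (17.0.0.0 vs 161.75.0.0)


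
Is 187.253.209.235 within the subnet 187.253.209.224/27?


Subnet network: 187.253.209.224
Test IP AND mask: 187.253.209.224
Yes, 187.253.209.235 is in 187.253.209.224/27


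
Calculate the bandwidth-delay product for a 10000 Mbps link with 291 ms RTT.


BDP = bandwidth * RTT
= 10000 Mbps * 291 ms
= 10000 * 1e6 * 291 / 1000 bits
= 2910000000 bits
= 363750000 bytes
= 355224.6094 KB
BDP = 2910000000 bits (363750000 bytes)


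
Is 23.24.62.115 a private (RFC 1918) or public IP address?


RFC 1918 private ranges:
  10.0.0.0/8 (10.0.0.0 - 10.255.255.255)
  172.16.0.0/12 (172.16.0.0 - 172.31.255.255)
  192.168.0.0/16 (192.168.0.0 - 192.168.255.255)
Public (not in any RFC 1918 range)


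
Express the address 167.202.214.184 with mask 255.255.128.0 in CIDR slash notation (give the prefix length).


Binary: 11111111.11111111.10000000.00000000
Count leading 1s
Prefix: /17


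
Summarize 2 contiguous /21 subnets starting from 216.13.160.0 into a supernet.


Original prefix: /21
Number of subnets: 2 = 2^1
New prefix = 21 - 1 = 20
Supernet: 216.13.160.0/20


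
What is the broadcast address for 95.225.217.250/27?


Network: 95.225.217.224/27
Host bits = 5
Set all host bits to 1:
Broadcast: 95.225.217.255


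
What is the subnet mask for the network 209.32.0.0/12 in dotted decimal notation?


/12 means 12 network bits, 20 host bits
Binary: 11111111111100000000000000000000
Mask: 255.240.0.0


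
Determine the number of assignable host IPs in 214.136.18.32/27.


Host bits = 32 - 27 = 5
Total addresses = 2^5 = 32
Usable = total - 2 (network and broadcast)
Usable hosts: 30


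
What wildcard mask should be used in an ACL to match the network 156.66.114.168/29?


Subnet mask: 255.255.255.248
Wildcard = 255.255.255.255 - subnet mask
255 - 255 = 0
255 - 255 = 0
255 - 255 = 0
255 - 248 = 7
Wildcard: 0.0.0.7


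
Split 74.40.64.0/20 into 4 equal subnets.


New prefix = 20 + 2 = 22
Each subnet has 1024 addresses
  74.40.64.0/22
  74.40.68.0/22
  74.40.72.0/22
  74.40.76.0/22
Subnets: 74.40.64.0/22, 74.40.68.0/22, 74.40.72.0/22, 74.40.76.0/22


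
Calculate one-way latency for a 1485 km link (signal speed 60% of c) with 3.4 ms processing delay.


Speed = 0.6 * 3e5 km/s = 180000 km/s
Propagation delay = 1485 / 180000 = 0.0083 s = 8.25 ms
Processing delay = 3.4 ms
Total one-way latency = 11.65 ms


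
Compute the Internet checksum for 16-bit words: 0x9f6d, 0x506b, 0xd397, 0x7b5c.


Sum all words (with carry folding):
+ 0x9f6d = 0x9f6d
+ 0x506b = 0xefd8
+ 0xd397 = 0xc370
+ 0x7b5c = 0x3ecd
One's complement: ~0x3ecd
Checksum = 0xc132


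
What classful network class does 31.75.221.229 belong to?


First octet: 31
Binary: 00011111
0xxxxxxx -> Class A (1-126)
Class A, default mask 255.0.0.0 (/8)


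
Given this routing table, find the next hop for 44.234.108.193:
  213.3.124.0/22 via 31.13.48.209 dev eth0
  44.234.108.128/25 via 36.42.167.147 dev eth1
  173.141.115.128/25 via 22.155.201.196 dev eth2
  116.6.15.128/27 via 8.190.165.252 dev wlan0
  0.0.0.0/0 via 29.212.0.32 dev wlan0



Longest prefix match for 44.234.108.193:
  /22 213.3.124.0: no
  /25 44.234.108.128: MATCH
  /25 173.141.115.128: no
  /27 116.6.15.128: no
  /0 0.0.0.0: MATCH
Selected: next-hop 36.42.167.147 via eth1 (matched /25)


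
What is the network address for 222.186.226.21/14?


IP:   11011110.10111010.11100010.00010101
Mask: 11111111.11111100.00000000.00000000
AND operation:
Net:  11011110.10111000.00000000.00000000
Network: 222.184.0.0/14


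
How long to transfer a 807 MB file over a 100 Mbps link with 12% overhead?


Effective throughput = 100 * (1 - 12/100) = 88 Mbps
File size in Mb = 807 * 8 = 6456 Mb
Time = 6456 / 88
Time = 73.3636 seconds


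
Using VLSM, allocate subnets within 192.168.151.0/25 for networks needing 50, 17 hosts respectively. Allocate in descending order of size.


50 hosts -> /26 (62 usable): 192.168.151.0/26
17 hosts -> /27 (30 usable): 192.168.151.64/27
Allocation: 192.168.151.0/26 (50 hosts, 62 usable); 192.168.151.64/27 (17 hosts, 30 usable)


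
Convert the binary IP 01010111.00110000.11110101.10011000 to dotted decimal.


01010111 = 87
00110000 = 48
11110101 = 245
10011000 = 152
IP: 87.48.245.152


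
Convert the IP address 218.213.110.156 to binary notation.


218 = 11011010
213 = 11010101
110 = 01101110
156 = 10011100
Binary: 11011010.11010101.01101110.10011100


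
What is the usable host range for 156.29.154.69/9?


Network: 156.0.0.0
Broadcast: 156.127.255.255
First usable = network + 1
Last usable = broadcast - 1
Range: 156.0.0.1 to 156.127.255.254


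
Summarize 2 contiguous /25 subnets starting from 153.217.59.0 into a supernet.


Original prefix: /25
Number of subnets: 2 = 2^1
New prefix = 25 - 1 = 24
Supernet: 153.217.59.0/24


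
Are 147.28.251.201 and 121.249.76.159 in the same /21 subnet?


Mask: 255.255.248.0
147.28.251.201 AND mask = 147.28.248.0
121.249.76.159 AND mask = 121.249.72.0
No, different subnets (147.28.248.0 vs 121.249.72.0)


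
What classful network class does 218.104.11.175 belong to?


First octet: 218
Binary: 11011010
110xxxxx -> Class C (192-223)
Class C, default mask 255.255.255.0 (/24)


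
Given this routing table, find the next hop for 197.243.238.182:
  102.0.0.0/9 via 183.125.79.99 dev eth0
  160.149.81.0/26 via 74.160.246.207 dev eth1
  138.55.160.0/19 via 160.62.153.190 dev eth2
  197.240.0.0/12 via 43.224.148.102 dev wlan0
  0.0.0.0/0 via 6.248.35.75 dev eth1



Longest prefix match for 197.243.238.182:
  /9 102.0.0.0: no
  /26 160.149.81.0: no
  /19 138.55.160.0: no
  /12 197.240.0.0: MATCH
  /0 0.0.0.0: MATCH
Selected: next-hop 43.224.148.102 via wlan0 (matched /12)


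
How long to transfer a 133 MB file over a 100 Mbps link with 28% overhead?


Effective throughput = 100 * (1 - 28/100) = 72 Mbps
File size in Mb = 133 * 8 = 1064 Mb
Time = 1064 / 72
Time = 14.7778 seconds


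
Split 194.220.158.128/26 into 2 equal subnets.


New prefix = 26 + 1 = 27
Each subnet has 32 addresses
  194.220.158.128/27
  194.220.158.160/27
Subnets: 194.220.158.128/27, 194.220.158.160/27


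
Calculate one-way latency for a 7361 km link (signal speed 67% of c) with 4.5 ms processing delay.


Speed = 0.67 * 3e5 km/s = 201000 km/s
Propagation delay = 7361 / 201000 = 0.0366 s = 36.6219 ms
Processing delay = 4.5 ms
Total one-way latency = 41.1219 ms


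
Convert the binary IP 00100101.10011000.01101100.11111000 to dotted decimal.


00100101 = 37
10011000 = 152
01101100 = 108
11111000 = 248
IP: 37.152.108.248


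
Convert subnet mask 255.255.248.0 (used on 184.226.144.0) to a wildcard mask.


Subnet mask: 255.255.248.0
Wildcard = 255.255.255.255 - subnet mask
255 - 255 = 0
255 - 255 = 0
255 - 248 = 7
255 - 0 = 255
Wildcard: 0.0.7.255


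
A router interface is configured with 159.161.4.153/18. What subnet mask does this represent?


/18 means 18 network bits, 14 host bits
Binary: 11111111111111111100000000000000
Mask: 255.255.192.0


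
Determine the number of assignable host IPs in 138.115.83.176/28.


Host bits = 32 - 28 = 4
Total addresses = 2^4 = 16
Usable = total - 2 (network and broadcast)
Usable hosts: 14


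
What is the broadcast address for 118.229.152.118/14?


Network: 118.228.0.0/14
Host bits = 18
Set all host bits to 1:
Broadcast: 118.231.255.255


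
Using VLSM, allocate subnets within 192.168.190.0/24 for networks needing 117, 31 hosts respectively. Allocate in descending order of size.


117 hosts -> /25 (126 usable): 192.168.190.0/25
31 hosts -> /26 (62 usable): 192.168.190.128/26
Allocation: 192.168.190.0/25 (117 hosts, 126 usable); 192.168.190.128/26 (31 hosts, 62 usable)


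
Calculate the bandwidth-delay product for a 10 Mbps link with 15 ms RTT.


BDP = bandwidth * RTT
= 10 Mbps * 15 ms
= 10 * 1e6 * 15 / 1000 bits
= 150000 bits
= 18750 bytes
= 18.3105 KB
BDP = 150000 bits (18750 bytes)


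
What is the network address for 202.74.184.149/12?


IP:   11001010.01001010.10111000.10010101
Mask: 11111111.11110000.00000000.00000000
AND operation:
Net:  11001010.01000000.00000000.00000000
Network: 202.64.0.0/12


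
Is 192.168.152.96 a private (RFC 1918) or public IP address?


RFC 1918 private ranges:
  10.0.0.0/8 (10.0.0.0 - 10.255.255.255)
  172.16.0.0/12 (172.16.0.0 - 172.31.255.255)
  192.168.0.0/16 (192.168.0.0 - 192.168.255.255)
Private (in 192.168.0.0/16)


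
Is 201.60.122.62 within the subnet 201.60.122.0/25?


Subnet network: 201.60.122.0
Test IP AND mask: 201.60.122.0
Yes, 201.60.122.62 is in 201.60.122.0/25


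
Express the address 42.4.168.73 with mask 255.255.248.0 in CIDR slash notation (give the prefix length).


Binary: 11111111.11111111.11111000.00000000
Count leading 1s
Prefix: /21


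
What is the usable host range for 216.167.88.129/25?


Network: 216.167.88.128
Broadcast: 216.167.88.255
First usable = network + 1
Last usable = broadcast - 1
Range: 216.167.88.129 to 216.167.88.254


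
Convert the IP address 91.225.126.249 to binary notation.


91 = 01011011
225 = 11100001
126 = 01111110
249 = 11111001
Binary: 01011011.11100001.01111110.11111001


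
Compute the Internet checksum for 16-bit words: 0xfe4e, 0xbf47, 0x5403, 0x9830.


Sum all words (with carry folding):
+ 0xfe4e = 0xfe4e
+ 0xbf47 = 0xbd96
+ 0x5403 = 0x119a
+ 0x9830 = 0xa9ca
One's complement: ~0xa9ca
Checksum = 0x5635


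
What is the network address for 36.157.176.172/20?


IP:   00100100.10011101.10110000.10101100
Mask: 11111111.11111111.11110000.00000000
AND operation:
Net:  00100100.10011101.10110000.00000000
Network: 36.157.176.0/20


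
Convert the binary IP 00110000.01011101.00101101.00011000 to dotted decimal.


00110000 = 48
01011101 = 93
00101101 = 45
00011000 = 24
IP: 48.93.45.24


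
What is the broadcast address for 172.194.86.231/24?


Network: 172.194.86.0/24
Host bits = 8
Set all host bits to 1:
Broadcast: 172.194.86.255


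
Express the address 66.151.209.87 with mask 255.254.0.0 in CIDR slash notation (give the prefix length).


Binary: 11111111.11111110.00000000.00000000
Count leading 1s
Prefix: /15


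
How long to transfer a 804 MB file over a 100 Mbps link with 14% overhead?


Effective throughput = 100 * (1 - 14/100) = 86 Mbps
File size in Mb = 804 * 8 = 6432 Mb
Time = 6432 / 86
Time = 74.7907 seconds


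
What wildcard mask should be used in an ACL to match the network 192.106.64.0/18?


Subnet mask: 255.255.192.0
Wildcard = 255.255.255.255 - subnet mask
255 - 255 = 0
255 - 255 = 0
255 - 192 = 63
255 - 0 = 255
Wildcard: 0.0.63.255


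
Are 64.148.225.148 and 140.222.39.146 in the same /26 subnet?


Mask: 255.255.255.192
64.148.225.148 AND mask = 64.148.225.128
140.222.39.146 AND mask = 140.222.39.128
No, different subnets (64.148.225.128 vs 140.222.39.128)


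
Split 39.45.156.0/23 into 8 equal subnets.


New prefix = 23 + 3 = 26
Each subnet has 64 addresses
  39.45.156.0/26
  39.45.156.64/26
  39.45.156.128/26
  39.45.156.192/26
  39.45.157.0/26
  39.45.157.64/26
  39.45.157.128/26
  39.45.157.192/26
Subnets: 39.45.156.0/26, 39.45.156.64/26, 39.45.156.128/26, 39.45.156.192/26, 39.45.157.0/26, 39.45.157.64/26, 39.45.157.128/26, 39.45.157.192/26


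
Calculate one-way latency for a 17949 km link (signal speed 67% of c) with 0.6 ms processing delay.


Speed = 0.67 * 3e5 km/s = 201000 km/s
Propagation delay = 17949 / 201000 = 0.0893 s = 89.2985 ms
Processing delay = 0.6 ms
Total one-way latency = 89.8985 ms


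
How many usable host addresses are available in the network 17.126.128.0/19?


Host bits = 32 - 19 = 13
Total addresses = 2^13 = 8192
Usable = total - 2 (network and broadcast)
Usable hosts: 8190


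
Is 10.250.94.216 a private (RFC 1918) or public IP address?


RFC 1918 private ranges:
  10.0.0.0/8 (10.0.0.0 - 10.255.255.255)
  172.16.0.0/12 (172.16.0.0 - 172.31.255.255)
  192.168.0.0/16 (192.168.0.0 - 192.168.255.255)
Private (in 10.0.0.0/8)


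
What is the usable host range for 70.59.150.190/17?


Network: 70.59.128.0
Broadcast: 70.59.255.255
First usable = network + 1
Last usable = broadcast - 1
Range: 70.59.128.1 to 70.59.255.254


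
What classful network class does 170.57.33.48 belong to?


First octet: 170
Binary: 10101010
10xxxxxx -> Class B (128-191)
Class B, default mask 255.255.0.0 (/16)


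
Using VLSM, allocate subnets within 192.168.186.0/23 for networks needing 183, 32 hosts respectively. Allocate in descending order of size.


183 hosts -> /24 (254 usable): 192.168.186.0/24
32 hosts -> /26 (62 usable): 192.168.187.0/26
Allocation: 192.168.186.0/24 (183 hosts, 254 usable); 192.168.187.0/26 (32 hosts, 62 usable)


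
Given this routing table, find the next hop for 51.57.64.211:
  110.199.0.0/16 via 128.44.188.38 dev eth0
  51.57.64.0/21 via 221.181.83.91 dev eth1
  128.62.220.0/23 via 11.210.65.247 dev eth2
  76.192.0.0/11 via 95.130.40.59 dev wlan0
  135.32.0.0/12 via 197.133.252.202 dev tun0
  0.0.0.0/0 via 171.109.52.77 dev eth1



Longest prefix match for 51.57.64.211:
  /16 110.199.0.0: no
  /21 51.57.64.0: MATCH
  /23 128.62.220.0: no
  /11 76.192.0.0: no
  /12 135.32.0.0: no
  /0 0.0.0.0: MATCH
Selected: next-hop 221.181.83.91 via eth1 (matched /21)


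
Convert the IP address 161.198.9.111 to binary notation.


161 = 10100001
198 = 11000110
9 = 00001001
111 = 01101111
Binary: 10100001.11000110.00001001.01101111


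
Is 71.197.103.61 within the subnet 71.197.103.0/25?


Subnet network: 71.197.103.0
Test IP AND mask: 71.197.103.0
Yes, 71.197.103.61 is in 71.197.103.0/25


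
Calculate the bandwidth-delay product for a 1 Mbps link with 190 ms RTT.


BDP = bandwidth * RTT
= 1 Mbps * 190 ms
= 1 * 1e6 * 190 / 1000 bits
= 190000 bits
= 23750 bytes
= 23.1934 KB
BDP = 190000 bits (23750 bytes)


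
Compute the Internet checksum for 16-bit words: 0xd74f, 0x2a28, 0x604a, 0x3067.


Sum all words (with carry folding):
+ 0xd74f = 0xd74f
+ 0x2a28 = 0x0178
+ 0x604a = 0x61c2
+ 0x3067 = 0x9229
One's complement: ~0x9229
Checksum = 0x6dd6


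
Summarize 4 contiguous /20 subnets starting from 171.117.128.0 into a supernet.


Original prefix: /20
Number of subnets: 4 = 2^2
New prefix = 20 - 2 = 18
Supernet: 171.117.128.0/18


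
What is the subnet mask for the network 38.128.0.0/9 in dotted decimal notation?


/9 means 9 network bits, 23 host bits
Binary: 11111111100000000000000000000000
Mask: 255.128.0.0


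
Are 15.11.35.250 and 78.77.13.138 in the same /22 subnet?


Mask: 255.255.252.0
15.11.35.250 AND mask = 15.11.32.0
78.77.13.138 AND mask = 78.77.12.0
No, different subnets (15.11.32.0 vs 78.77.12.0)


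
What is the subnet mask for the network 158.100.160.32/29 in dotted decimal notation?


/29 means 29 network bits, 3 host bits
Binary: 11111111111111111111111111111000
Mask: 255.255.255.248


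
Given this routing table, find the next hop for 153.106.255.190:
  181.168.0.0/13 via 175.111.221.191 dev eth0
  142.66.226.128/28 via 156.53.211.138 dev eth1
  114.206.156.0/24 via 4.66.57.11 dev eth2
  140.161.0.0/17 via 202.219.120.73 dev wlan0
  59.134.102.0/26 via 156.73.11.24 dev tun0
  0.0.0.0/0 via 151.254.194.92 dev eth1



Longest prefix match for 153.106.255.190:
  /13 181.168.0.0: no
  /28 142.66.226.128: no
  /24 114.206.156.0: no
  /17 140.161.0.0: no
  /26 59.134.102.0: no
  /0 0.0.0.0: MATCH
Selected: next-hop 151.254.194.92 via eth1 (matched /0)


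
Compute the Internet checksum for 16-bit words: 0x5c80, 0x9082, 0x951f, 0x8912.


Sum all words (with carry folding):
+ 0x5c80 = 0x5c80
+ 0x9082 = 0xed02
+ 0x951f = 0x8222
+ 0x8912 = 0x0b35
One's complement: ~0x0b35
Checksum = 0xf4ca


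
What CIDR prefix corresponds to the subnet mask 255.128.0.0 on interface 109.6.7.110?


Binary: 11111111.10000000.00000000.00000000
Count leading 1s
Prefix: /9


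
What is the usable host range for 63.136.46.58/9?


Network: 63.128.0.0
Broadcast: 63.255.255.255
First usable = network + 1
Last usable = broadcast - 1
Range: 63.128.0.1 to 63.255.255.254


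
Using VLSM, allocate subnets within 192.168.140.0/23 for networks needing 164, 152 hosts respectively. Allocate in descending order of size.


164 hosts -> /24 (254 usable): 192.168.140.0/24
152 hosts -> /24 (254 usable): 192.168.141.0/24
Allocation: 192.168.140.0/24 (164 hosts, 254 usable); 192.168.141.0/24 (152 hosts, 254 usable)


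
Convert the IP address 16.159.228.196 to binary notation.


16 = 00010000
159 = 10011111
228 = 11100100
196 = 11000100
Binary: 00010000.10011111.11100100.11000100


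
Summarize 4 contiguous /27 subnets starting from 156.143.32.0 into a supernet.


Original prefix: /27
Number of subnets: 4 = 2^2
New prefix = 27 - 2 = 25
Supernet: 156.143.32.0/25


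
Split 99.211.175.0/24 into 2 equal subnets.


New prefix = 24 + 1 = 25
Each subnet has 128 addresses
  99.211.175.0/25
  99.211.175.128/25
Subnets: 99.211.175.0/25, 99.211.175.128/25


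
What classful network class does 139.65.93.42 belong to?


First octet: 139
Binary: 10001011
10xxxxxx -> Class B (128-191)
Class B, default mask 255.255.0.0 (/16)


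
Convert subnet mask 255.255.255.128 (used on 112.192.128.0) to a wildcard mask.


Subnet mask: 255.255.255.128
Wildcard = 255.255.255.255 - subnet mask
255 - 255 = 0
255 - 255 = 0
255 - 255 = 0
255 - 128 = 127
Wildcard: 0.0.0.127


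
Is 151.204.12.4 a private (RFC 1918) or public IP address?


RFC 1918 private ranges:
  10.0.0.0/8 (10.0.0.0 - 10.255.255.255)
  172.16.0.0/12 (172.16.0.0 - 172.31.255.255)
  192.168.0.0/16 (192.168.0.0 - 192.168.255.255)
Public (not in any RFC 1918 range)


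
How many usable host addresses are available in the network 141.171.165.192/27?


Host bits = 32 - 27 = 5
Total addresses = 2^5 = 32
Usable = total - 2 (network and broadcast)
Usable hosts: 30


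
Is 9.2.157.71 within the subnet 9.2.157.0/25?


Subnet network: 9.2.157.0
Test IP AND mask: 9.2.157.0
Yes, 9.2.157.71 is in 9.2.157.0/25


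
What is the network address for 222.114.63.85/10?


IP:   11011110.01110010.00111111.01010101
Mask: 11111111.11000000.00000000.00000000
AND operation:
Net:  11011110.01000000.00000000.00000000
Network: 222.64.0.0/10


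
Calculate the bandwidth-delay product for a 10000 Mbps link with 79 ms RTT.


BDP = bandwidth * RTT
= 10000 Mbps * 79 ms
= 10000 * 1e6 * 79 / 1000 bits
= 790000000 bits
= 98750000 bytes
= 96435.5469 KB
BDP = 790000000 bits (98750000 bytes)


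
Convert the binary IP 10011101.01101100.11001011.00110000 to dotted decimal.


10011101 = 157
01101100 = 108
11001011 = 203
00110000 = 48
IP: 157.108.203.48


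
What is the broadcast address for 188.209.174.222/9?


Network: 188.128.0.0/9
Host bits = 23
Set all host bits to 1:
Broadcast: 188.255.255.255


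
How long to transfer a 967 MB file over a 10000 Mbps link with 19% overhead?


Effective throughput = 10000 * (1 - 19/100) = 8100.0 Mbps
File size in Mb = 967 * 8 = 7736 Mb
Time = 7736 / 8100.0
Time = 0.9551 seconds


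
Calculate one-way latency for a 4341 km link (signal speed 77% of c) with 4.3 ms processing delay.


Speed = 0.77 * 3e5 km/s = 231000 km/s
Propagation delay = 4341 / 231000 = 0.0188 s = 18.7922 ms
Processing delay = 4.3 ms
Total one-way latency = 23.0922 ms


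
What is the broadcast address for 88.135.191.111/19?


Network: 88.135.160.0/19
Host bits = 13
Set all host bits to 1:
Broadcast: 88.135.191.255


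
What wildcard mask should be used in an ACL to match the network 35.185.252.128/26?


Subnet mask: 255.255.255.192
Wildcard = 255.255.255.255 - subnet mask
255 - 255 = 0
255 - 255 = 0
255 - 255 = 0
255 - 192 = 63
Wildcard: 0.0.0.63


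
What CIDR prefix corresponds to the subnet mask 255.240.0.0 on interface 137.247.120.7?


Binary: 11111111.11110000.00000000.00000000
Count leading 1s
Prefix: /12


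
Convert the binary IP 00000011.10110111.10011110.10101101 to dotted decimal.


00000011 = 3
10110111 = 183
10011110 = 158
10101101 = 173
IP: 3.183.158.173


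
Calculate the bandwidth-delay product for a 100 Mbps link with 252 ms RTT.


BDP = bandwidth * RTT
= 100 Mbps * 252 ms
= 100 * 1e6 * 252 / 1000 bits
= 25200000 bits
= 3150000 bytes
= 3076.1719 KB
BDP = 25200000 bits (3150000 bytes)


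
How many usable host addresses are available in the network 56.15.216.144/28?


Host bits = 32 - 28 = 4
Total addresses = 2^4 = 16
Usable = total - 2 (network and broadcast)
Usable hosts: 14


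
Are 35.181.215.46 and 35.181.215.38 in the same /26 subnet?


Mask: 255.255.255.192
35.181.215.46 AND mask = 35.181.215.0
35.181.215.38 AND mask = 35.181.215.0
Yes, same subnet (35.181.215.0)


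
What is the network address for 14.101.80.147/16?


IP:   00001110.01100101.01010000.10010011
Mask: 11111111.11111111.00000000.00000000
AND operation:
Net:  00001110.01100101.00000000.00000000
Network: 14.101.0.0/16


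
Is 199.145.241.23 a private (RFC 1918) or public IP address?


RFC 1918 private ranges:
  10.0.0.0/8 (10.0.0.0 - 10.255.255.255)
  172.16.0.0/12 (172.16.0.0 - 172.31.255.255)
  192.168.0.0/16 (192.168.0.0 - 192.168.255.255)
Public (not in any RFC 1918 range)


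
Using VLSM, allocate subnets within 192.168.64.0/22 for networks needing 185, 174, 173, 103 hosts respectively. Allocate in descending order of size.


185 hosts -> /24 (254 usable): 192.168.64.0/24
174 hosts -> /24 (254 usable): 192.168.65.0/24
173 hosts -> /24 (254 usable): 192.168.66.0/24
103 hosts -> /25 (126 usable): 192.168.67.0/25
Allocation: 192.168.64.0/24 (185 hosts, 254 usable); 192.168.65.0/24 (174 hosts, 254 usable); 192.168.66.0/24 (173 hosts, 254 usable); 192.168.67.0/25 (103 hosts, 126 usable)


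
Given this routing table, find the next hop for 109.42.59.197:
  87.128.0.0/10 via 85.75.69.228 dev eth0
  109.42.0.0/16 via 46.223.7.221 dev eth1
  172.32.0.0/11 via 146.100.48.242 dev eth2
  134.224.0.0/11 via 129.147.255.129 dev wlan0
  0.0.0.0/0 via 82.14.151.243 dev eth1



Longest prefix match for 109.42.59.197:
  /10 87.128.0.0: no
  /16 109.42.0.0: MATCH
  /11 172.32.0.0: no
  /11 134.224.0.0: no
  /0 0.0.0.0: MATCH
Selected: next-hop 46.223.7.221 via eth1 (matched /16)


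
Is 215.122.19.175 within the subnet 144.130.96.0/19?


Subnet network: 144.130.96.0
Test IP AND mask: 215.122.0.0
No, 215.122.19.175 is not in 144.130.96.0/19


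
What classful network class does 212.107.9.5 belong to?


First octet: 212
Binary: 11010100
110xxxxx -> Class C (192-223)
Class C, default mask 255.255.255.0 (/24)


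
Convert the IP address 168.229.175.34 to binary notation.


168 = 10101000
229 = 11100101
175 = 10101111
34 = 00100010
Binary: 10101000.11100101.10101111.00100010


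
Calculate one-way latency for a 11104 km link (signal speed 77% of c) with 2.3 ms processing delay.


Speed = 0.77 * 3e5 km/s = 231000 km/s
Propagation delay = 11104 / 231000 = 0.0481 s = 48.0693 ms
Processing delay = 2.3 ms
Total one-way latency = 50.3693 ms


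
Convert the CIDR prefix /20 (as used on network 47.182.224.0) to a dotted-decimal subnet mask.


/20 means 20 network bits, 12 host bits
Binary: 11111111111111111111000000000000
Mask: 255.255.240.0


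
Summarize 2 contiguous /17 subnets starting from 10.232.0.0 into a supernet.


Original prefix: /17
Number of subnets: 2 = 2^1
New prefix = 17 - 1 = 16
Supernet: 10.232.0.0/16


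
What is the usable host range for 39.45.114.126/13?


Network: 39.40.0.0
Broadcast: 39.47.255.255
First usable = network + 1
Last usable = broadcast - 1
Range: 39.40.0.1 to 39.47.255.254


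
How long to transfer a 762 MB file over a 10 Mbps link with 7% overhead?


Effective throughput = 10 * (1 - 7/100) = 9.3 Mbps
File size in Mb = 762 * 8 = 6096 Mb
Time = 6096 / 9.3
Time = 655.4839 seconds


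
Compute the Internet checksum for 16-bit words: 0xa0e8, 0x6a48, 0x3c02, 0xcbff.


Sum all words (with carry folding):
+ 0xa0e8 = 0xa0e8
+ 0x6a48 = 0x0b31
+ 0x3c02 = 0x4733
+ 0xcbff = 0x1333
One's complement: ~0x1333
Checksum = 0xeccc


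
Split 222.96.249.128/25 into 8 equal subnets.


New prefix = 25 + 3 = 28
Each subnet has 16 addresses
  222.96.249.128/28
  222.96.249.144/28
  222.96.249.160/28
  222.96.249.176/28
  222.96.249.192/28
  222.96.249.208/28
  222.96.249.224/28
  222.96.249.240/28
Subnets: 222.96.249.128/28, 222.96.249.144/28, 222.96.249.160/28, 222.96.249.176/28, 222.96.249.192/28, 222.96.249.208/28, 222.96.249.224/28, 222.96.249.240/28


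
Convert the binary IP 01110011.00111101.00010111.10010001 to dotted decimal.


01110011 = 115
00111101 = 61
00010111 = 23
10010001 = 145
IP: 115.61.23.145


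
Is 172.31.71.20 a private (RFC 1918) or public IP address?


RFC 1918 private ranges:
  10.0.0.0/8 (10.0.0.0 - 10.255.255.255)
  172.16.0.0/12 (172.16.0.0 - 172.31.255.255)
  192.168.0.0/16 (192.168.0.0 - 192.168.255.255)
Private (in 172.16.0.0/12)


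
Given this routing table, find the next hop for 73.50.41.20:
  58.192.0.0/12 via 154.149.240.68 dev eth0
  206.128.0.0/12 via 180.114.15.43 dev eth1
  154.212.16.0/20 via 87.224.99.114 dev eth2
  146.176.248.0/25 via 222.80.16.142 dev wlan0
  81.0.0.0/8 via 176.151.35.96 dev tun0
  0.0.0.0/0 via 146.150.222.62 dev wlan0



Longest prefix match for 73.50.41.20:
  /12 58.192.0.0: no
  /12 206.128.0.0: no
  /20 154.212.16.0: no
  /25 146.176.248.0: no
  /8 81.0.0.0: no
  /0 0.0.0.0: MATCH
Selected: next-hop 146.150.222.62 via wlan0 (matched /0)


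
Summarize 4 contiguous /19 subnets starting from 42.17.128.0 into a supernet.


Original prefix: /19
Number of subnets: 4 = 2^2
New prefix = 19 - 2 = 17
Supernet: 42.17.128.0/17


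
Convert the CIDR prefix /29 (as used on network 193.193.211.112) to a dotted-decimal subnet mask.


/29 means 29 network bits, 3 host bits
Binary: 11111111111111111111111111111000
Mask: 255.255.255.248


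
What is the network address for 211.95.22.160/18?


IP:   11010011.01011111.00010110.10100000
Mask: 11111111.11111111.11000000.00000000
AND operation:
Net:  11010011.01011111.00000000.00000000
Network: 211.95.0.0/18


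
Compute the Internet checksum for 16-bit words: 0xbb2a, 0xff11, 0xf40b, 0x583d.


Sum all words (with carry folding):
+ 0xbb2a = 0xbb2a
+ 0xff11 = 0xba3c
+ 0xf40b = 0xae48
+ 0x583d = 0x0686
One's complement: ~0x0686
Checksum = 0xf979


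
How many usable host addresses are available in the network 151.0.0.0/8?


Host bits = 32 - 8 = 24
Total addresses = 2^24 = 16777216
Usable = total - 2 (network and broadcast)
Usable hosts: 16777214


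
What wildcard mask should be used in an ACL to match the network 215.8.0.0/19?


Subnet mask: 255.255.224.0
Wildcard = 255.255.255.255 - subnet mask
255 - 255 = 0
255 - 255 = 0
255 - 224 = 31
255 - 0 = 255
Wildcard: 0.0.31.255


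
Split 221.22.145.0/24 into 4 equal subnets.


New prefix = 24 + 2 = 26
Each subnet has 64 addresses
  221.22.145.0/26
  221.22.145.64/26
  221.22.145.128/26
  221.22.145.192/26
Subnets: 221.22.145.0/26, 221.22.145.64/26, 221.22.145.128/26, 221.22.145.192/26


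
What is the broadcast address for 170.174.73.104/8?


Network: 170.0.0.0/8
Host bits = 24
Set all host bits to 1:
Broadcast: 170.255.255.255


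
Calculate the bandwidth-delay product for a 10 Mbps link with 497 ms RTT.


BDP = bandwidth * RTT
= 10 Mbps * 497 ms
= 10 * 1e6 * 497 / 1000 bits
= 4970000 bits
= 621250 bytes
= 606.6895 KB
BDP = 4970000 bits (621250 bytes)


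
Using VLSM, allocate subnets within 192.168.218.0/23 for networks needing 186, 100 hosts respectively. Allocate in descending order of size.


186 hosts -> /24 (254 usable): 192.168.218.0/24
100 hosts -> /25 (126 usable): 192.168.219.0/25
Allocation: 192.168.218.0/24 (186 hosts, 254 usable); 192.168.219.0/25 (100 hosts, 126 usable)


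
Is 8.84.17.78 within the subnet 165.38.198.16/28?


Subnet network: 165.38.198.16
Test IP AND mask: 8.84.17.64
No, 8.84.17.78 is not in 165.38.198.16/28


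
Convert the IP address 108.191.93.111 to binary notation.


108 = 01101100
191 = 10111111
93 = 01011101
111 = 01101111
Binary: 01101100.10111111.01011101.01101111


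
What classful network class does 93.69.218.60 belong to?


First octet: 93
Binary: 01011101
0xxxxxxx -> Class A (1-126)
Class A, default mask 255.0.0.0 (/8)


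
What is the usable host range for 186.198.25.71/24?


Network: 186.198.25.0
Broadcast: 186.198.25.255
First usable = network + 1
Last usable = broadcast - 1
Range: 186.198.25.1 to 186.198.25.254


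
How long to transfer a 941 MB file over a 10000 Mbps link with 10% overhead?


Effective throughput = 10000 * (1 - 10/100) = 9000 Mbps
File size in Mb = 941 * 8 = 7528 Mb
Time = 7528 / 9000
Time = 0.8364 seconds


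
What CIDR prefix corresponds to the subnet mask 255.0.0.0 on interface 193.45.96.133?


Binary: 11111111.00000000.00000000.00000000
Count leading 1s
Prefix: /8


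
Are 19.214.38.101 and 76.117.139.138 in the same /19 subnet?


Mask: 255.255.224.0
19.214.38.101 AND mask = 19.214.32.0
76.117.139.138 AND mask = 76.117.128.0
No, different subnets (19.214.32.0 vs 76.117.128.0)


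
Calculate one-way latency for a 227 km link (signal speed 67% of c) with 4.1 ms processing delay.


Speed = 0.67 * 3e5 km/s = 201000 km/s
Propagation delay = 227 / 201000 = 0.0011 s = 1.1294 ms
Processing delay = 4.1 ms
Total one-way latency = 5.2294 ms


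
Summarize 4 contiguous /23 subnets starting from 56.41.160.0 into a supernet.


Original prefix: /23
Number of subnets: 4 = 2^2
New prefix = 23 - 2 = 21
Supernet: 56.41.160.0/21


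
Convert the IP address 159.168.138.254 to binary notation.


159 = 10011111
168 = 10101000
138 = 10001010
254 = 11111110
Binary: 10011111.10101000.10001010.11111110


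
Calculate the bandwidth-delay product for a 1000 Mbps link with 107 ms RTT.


BDP = bandwidth * RTT
= 1000 Mbps * 107 ms
= 1000 * 1e6 * 107 / 1000 bits
= 107000000 bits
= 13375000 bytes
= 13061.5234 KB
BDP = 107000000 bits (13375000 bytes)


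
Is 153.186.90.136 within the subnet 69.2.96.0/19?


Subnet network: 69.2.96.0
Test IP AND mask: 153.186.64.0
No, 153.186.90.136 is not in 69.2.96.0/19


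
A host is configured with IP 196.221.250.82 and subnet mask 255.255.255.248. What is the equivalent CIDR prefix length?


Binary: 11111111.11111111.11111111.11111000
Count leading 1s
Prefix: /29


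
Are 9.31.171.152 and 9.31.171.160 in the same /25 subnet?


Mask: 255.255.255.128
9.31.171.152 AND mask = 9.31.171.128
9.31.171.160 AND mask = 9.31.171.128
Yes, same subnet (9.31.171.128)


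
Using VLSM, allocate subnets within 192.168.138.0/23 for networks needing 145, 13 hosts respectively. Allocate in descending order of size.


145 hosts -> /24 (254 usable): 192.168.138.0/24
13 hosts -> /28 (14 usable): 192.168.139.0/28
Allocation: 192.168.138.0/24 (145 hosts, 254 usable); 192.168.139.0/28 (13 hosts, 14 usable)


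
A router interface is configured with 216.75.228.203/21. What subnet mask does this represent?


/21 means 21 network bits, 11 host bits
Binary: 11111111111111111111100000000000
Mask: 255.255.248.0


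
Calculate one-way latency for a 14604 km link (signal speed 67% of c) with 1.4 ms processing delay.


Speed = 0.67 * 3e5 km/s = 201000 km/s
Propagation delay = 14604 / 201000 = 0.0727 s = 72.6567 ms
Processing delay = 1.4 ms
Total one-way latency = 74.0567 ms


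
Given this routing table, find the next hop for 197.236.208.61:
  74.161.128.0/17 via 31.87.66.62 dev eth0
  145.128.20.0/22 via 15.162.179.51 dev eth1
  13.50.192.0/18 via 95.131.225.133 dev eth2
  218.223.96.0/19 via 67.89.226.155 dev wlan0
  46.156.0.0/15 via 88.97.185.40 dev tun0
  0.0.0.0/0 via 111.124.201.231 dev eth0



Longest prefix match for 197.236.208.61:
  /17 74.161.128.0: no
  /22 145.128.20.0: no
  /18 13.50.192.0: no
  /19 218.223.96.0: no
  /15 46.156.0.0: no
  /0 0.0.0.0: MATCH
Selected: next-hop 111.124.201.231 via eth0 (matched /0)


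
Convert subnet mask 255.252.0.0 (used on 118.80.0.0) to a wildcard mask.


Subnet mask: 255.252.0.0
Wildcard = 255.255.255.255 - subnet mask
255 - 255 = 0
255 - 252 = 3
255 - 0 = 255
255 - 0 = 255
Wildcard: 0.3.255.255


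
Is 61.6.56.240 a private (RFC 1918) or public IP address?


RFC 1918 private ranges:
  10.0.0.0/8 (10.0.0.0 - 10.255.255.255)
  172.16.0.0/12 (172.16.0.0 - 172.31.255.255)
  192.168.0.0/16 (192.168.0.0 - 192.168.255.255)
Public (not in any RFC 1918 range)


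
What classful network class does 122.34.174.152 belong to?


First octet: 122
Binary: 01111010
0xxxxxxx -> Class A (1-126)
Class A, default mask 255.0.0.0 (/8)


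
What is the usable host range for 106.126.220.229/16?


Network: 106.126.0.0
Broadcast: 106.126.255.255
First usable = network + 1
Last usable = broadcast - 1
Range: 106.126.0.1 to 106.126.255.254


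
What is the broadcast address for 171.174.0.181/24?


Network: 171.174.0.0/24
Host bits = 8
Set all host bits to 1:
Broadcast: 171.174.0.255


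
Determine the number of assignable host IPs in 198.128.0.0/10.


Host bits = 32 - 10 = 22
Total addresses = 2^22 = 4194304
Usable = total - 2 (network and broadcast)
Usable hosts: 4194302


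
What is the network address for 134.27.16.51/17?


IP:   10000110.00011011.00010000.00110011
Mask: 11111111.11111111.10000000.00000000
AND operation:
Net:  10000110.00011011.00000000.00000000
Network: 134.27.0.0/17
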